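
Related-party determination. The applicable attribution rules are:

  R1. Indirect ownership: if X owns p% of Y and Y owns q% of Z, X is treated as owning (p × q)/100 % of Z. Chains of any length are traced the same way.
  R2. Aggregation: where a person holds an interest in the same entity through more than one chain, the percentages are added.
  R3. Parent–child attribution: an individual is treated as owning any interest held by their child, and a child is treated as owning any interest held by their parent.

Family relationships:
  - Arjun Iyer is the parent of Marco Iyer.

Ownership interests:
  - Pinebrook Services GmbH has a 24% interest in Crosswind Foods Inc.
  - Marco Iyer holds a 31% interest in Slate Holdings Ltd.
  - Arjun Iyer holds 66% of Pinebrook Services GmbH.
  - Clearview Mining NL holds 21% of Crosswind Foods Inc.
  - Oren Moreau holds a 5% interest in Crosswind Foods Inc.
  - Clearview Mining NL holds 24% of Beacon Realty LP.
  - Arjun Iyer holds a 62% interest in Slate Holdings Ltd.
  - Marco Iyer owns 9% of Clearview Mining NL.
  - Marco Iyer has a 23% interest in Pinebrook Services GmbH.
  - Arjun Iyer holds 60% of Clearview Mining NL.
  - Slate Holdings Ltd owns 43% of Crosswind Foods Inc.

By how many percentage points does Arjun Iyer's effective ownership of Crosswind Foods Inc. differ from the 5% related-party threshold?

70.84

By parent–child attribution (R3), Arjun Iyer is treated as also owning Marco Iyer's interest in Clearview Mining NL, giving 60% + 9% = 69%.
By parent–child attribution (R3), Arjun Iyer is treated as also owning Marco Iyer's interest in Slate Holdings Ltd, giving 62% + 31% = 93%.
By parent–child attribution (R3), Arjun Iyer is treated as also owning Marco Iyer's interest in Pinebrook Services GmbH, giving 66% + 23% = 89%.
Chain via Clearview Mining NL (R1): 69% × 21% = 14.49% of Crosswind Foods Inc.
Chain via Slate Holdings Ltd (R1): 93% × 43% = 39.99% of Crosswind Foods Inc.
Chain via Pinebrook Services GmbH (R1): 89% × 24% = 21.36% of Crosswind Foods Inc.
Aggregating (R2): 14.49% + 39.99% + 21.36% = 75.84%.
75.84% exceeds the 5% threshold by 70.84 percentage points.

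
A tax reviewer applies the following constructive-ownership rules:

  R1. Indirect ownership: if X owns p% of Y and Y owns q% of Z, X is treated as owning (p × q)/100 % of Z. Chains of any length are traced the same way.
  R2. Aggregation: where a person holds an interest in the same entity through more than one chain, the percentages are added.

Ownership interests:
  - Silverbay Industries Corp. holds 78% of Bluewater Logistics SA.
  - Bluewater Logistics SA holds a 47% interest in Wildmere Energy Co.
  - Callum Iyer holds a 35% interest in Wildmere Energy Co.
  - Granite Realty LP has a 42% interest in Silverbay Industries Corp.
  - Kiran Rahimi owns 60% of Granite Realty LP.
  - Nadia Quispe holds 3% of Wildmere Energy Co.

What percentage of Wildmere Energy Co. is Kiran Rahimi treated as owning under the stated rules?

9.23832%

Chain via Granite Realty LP → Silverbay Industries Corp. → Bluewater Logistics SA (R1): 60% × 42% × 78% × 47% = 9.23832% of Wildmere Energy Co.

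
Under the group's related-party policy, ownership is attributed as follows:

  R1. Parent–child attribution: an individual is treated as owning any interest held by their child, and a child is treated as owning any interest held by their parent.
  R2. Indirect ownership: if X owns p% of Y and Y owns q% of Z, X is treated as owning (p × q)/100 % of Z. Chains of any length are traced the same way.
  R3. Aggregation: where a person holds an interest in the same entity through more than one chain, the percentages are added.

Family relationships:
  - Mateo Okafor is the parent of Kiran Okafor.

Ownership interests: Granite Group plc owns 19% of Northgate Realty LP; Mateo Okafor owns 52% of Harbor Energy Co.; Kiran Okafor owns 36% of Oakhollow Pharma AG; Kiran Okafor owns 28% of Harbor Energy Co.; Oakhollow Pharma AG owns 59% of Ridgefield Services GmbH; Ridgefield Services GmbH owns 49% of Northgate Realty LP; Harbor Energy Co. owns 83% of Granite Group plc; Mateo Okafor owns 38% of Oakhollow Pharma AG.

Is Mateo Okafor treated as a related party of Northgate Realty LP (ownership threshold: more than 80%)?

No

By parent–child attribution (R1), Mateo Okafor is treated as also owning Kiran Okafor's interest in Oakhollow Pharma AG, giving 38% + 36% = 74%.
By parent–child attribution (R1), Mateo Okafor is treated as also owning Kiran Okafor's interest in Harbor Energy Co, giving 52% + 28% = 80%.
Chain via Oakhollow Pharma AG → Ridgefield Services GmbH (R2): 74% × 59% × 49% = 21.3934% of Northgate Realty LP.
Chain via Harbor Energy Co. → Granite Group plc (R2): 80% × 83% × 19% = 12.616% of Northgate Realty LP.
Aggregating (R3): 21.3934% + 12.616% = 34.0094%.
34.0094% does not exceed the 80% threshold, so Mateo is not a related party to Northgate Realty LP.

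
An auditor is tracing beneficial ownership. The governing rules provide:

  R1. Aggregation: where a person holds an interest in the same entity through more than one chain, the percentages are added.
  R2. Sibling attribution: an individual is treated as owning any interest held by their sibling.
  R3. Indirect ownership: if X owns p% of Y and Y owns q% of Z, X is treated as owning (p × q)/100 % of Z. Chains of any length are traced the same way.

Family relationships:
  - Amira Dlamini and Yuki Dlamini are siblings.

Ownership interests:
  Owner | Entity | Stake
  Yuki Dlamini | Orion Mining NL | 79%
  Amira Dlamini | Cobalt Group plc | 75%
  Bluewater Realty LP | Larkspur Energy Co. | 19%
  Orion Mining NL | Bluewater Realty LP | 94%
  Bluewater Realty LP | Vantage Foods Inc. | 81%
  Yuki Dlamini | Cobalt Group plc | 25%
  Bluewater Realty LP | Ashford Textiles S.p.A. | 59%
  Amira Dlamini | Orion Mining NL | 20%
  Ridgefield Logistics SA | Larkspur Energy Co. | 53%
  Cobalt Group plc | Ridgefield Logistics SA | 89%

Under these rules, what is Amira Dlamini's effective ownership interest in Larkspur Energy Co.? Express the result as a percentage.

By sibling attribution (R2), Amira Dlamini is treated as also owning Yuki Dlamini's interest in Orion Mining NL, giving 20% + 79% = 99%.
By sibling attribution (R2), Amira Dlamini is treated as also owning Yuki Dlamini's interest in Cobalt Group plc, giving 75% + 25% = 100%.
Chain via Orion Mining NL → Bluewater Realty LP (R3): 99% × 94% × 19% = 17.6814% of Larkspur Energy Co.
Chain via Cobalt Group plc → Ridgefield Logistics SA (R3): 100% × 89% × 53% = 47.17% of Larkspur Energy Co.
Aggregating (R1): 17.6814% + 47.17% = 64.8514%.

64.8514%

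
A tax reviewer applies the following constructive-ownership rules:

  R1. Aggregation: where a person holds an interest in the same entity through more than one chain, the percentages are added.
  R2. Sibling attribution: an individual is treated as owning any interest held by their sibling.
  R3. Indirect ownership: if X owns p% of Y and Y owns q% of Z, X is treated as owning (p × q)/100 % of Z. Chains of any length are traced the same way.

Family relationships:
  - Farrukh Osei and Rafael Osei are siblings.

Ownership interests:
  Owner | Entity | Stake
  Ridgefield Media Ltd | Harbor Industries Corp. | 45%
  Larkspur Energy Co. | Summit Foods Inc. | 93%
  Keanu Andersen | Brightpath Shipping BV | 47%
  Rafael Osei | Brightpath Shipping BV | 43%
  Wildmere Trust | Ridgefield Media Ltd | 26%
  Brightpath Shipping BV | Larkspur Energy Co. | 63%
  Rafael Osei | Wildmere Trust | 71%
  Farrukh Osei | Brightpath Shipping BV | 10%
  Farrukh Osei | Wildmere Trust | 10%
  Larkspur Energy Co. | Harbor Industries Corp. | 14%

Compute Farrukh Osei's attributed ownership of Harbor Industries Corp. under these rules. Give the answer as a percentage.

By sibling attribution (R2), Farrukh Osei is treated as also owning Rafael Osei's interest in Brightpath Shipping BV, giving 10% + 43% = 53%.
By sibling attribution (R2), Farrukh Osei is treated as also owning Rafael Osei's interest in Wildmere Trust, giving 10% + 71% = 81%.
Chain via Brightpath Shipping BV → Larkspur Energy Co. (R3): 53% × 63% × 14% = 4.6746% of Harbor Industries Corp.
Chain via Wildmere Trust → Ridgefield Media Ltd (R3): 81% × 26% × 45% = 9.477% of Harbor Industries Corp.
Aggregating (R1): 4.6746% + 9.477% = 14.1516%.

14.1516%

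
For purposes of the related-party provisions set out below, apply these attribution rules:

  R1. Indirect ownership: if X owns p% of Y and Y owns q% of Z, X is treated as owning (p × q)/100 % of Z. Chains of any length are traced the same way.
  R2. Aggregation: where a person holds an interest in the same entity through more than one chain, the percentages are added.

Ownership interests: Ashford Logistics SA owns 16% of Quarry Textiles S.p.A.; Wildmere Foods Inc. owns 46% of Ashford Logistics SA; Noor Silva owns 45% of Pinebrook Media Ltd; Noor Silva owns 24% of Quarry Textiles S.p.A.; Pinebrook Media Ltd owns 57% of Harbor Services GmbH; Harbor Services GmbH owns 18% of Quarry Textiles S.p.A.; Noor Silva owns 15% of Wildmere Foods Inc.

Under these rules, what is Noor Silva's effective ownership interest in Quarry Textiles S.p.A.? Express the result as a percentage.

Chain via Wildmere Foods Inc. → Ashford Logistics SA (R1): 15% × 46% × 16% = 1.104% of Quarry Textiles S.p.A.
Chain via Pinebrook Media Ltd → Harbor Services GmbH (R1): 45% × 57% × 18% = 4.617% of Quarry Textiles S.p.A.
Direct interest in Quarry Textiles S.p.A: 24%.
Aggregating (R2): 1.104% + 4.617% + 24% = 29.721%.

29.721%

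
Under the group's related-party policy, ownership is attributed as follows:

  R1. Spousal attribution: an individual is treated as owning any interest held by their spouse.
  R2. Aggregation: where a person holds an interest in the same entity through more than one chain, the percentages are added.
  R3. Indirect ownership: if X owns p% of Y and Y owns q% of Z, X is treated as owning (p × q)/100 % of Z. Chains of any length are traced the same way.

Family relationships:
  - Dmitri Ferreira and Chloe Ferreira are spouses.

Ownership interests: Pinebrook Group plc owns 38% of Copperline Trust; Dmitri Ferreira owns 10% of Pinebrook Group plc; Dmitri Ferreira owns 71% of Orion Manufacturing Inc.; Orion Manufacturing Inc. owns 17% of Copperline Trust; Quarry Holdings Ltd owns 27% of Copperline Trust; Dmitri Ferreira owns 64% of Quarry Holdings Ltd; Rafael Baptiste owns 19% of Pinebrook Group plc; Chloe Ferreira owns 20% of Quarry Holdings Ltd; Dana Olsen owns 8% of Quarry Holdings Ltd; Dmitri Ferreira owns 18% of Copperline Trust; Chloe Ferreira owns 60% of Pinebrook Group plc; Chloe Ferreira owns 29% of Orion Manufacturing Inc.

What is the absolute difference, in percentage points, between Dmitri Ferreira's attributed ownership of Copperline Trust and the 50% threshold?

By spousal attribution (R1), Dmitri Ferreira is treated as also owning Chloe Ferreira's interest in Pinebrook Group plc, giving 10% + 60% = 70%.
By spousal attribution (R1), Dmitri Ferreira is treated as also owning Chloe Ferreira's interest in Quarry Holdings Ltd, giving 64% + 20% = 84%.
By spousal attribution (R1), Dmitri Ferreira is treated as also owning Chloe Ferreira's interest in Orion Manufacturing Inc, giving 71% + 29% = 100%.
Chain via Pinebrook Group plc (R3): 70% × 38% = 26.6% of Copperline Trust.
Chain via Quarry Holdings Ltd (R3): 84% × 27% = 22.68% of Copperline Trust.
Chain via Orion Manufacturing Inc. (R3): 100% × 17% = 17% of Copperline Trust.
Direct interest in Copperline Trust: 18%.
Aggregating (R2): 26.6% + 22.68% + 17% + 18% = 84.28%.
84.28% exceeds the 50% threshold by 34.28 percentage points.

34.28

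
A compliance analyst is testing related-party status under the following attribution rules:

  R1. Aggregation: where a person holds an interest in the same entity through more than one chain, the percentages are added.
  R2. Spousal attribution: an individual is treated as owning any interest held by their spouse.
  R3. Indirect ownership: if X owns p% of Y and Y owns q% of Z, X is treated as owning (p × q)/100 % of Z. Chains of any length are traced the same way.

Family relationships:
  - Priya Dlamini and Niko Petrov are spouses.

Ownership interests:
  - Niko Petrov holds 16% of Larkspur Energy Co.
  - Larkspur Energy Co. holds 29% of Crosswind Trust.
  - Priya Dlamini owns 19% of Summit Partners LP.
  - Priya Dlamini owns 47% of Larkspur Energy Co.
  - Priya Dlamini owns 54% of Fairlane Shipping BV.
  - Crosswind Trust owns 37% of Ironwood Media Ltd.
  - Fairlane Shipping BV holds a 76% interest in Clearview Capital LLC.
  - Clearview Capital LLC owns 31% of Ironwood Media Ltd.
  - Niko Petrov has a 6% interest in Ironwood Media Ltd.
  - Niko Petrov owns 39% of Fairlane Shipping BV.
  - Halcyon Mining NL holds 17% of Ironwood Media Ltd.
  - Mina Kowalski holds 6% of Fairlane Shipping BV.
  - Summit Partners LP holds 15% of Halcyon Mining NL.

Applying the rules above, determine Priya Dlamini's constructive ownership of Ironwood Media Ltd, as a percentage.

By spousal attribution (R2), Priya Dlamini is treated as also owning Niko Petrov's interest in Fairlane Shipping BV, giving 54% + 39% = 93%.
By spousal attribution (R2), Priya Dlamini is treated as also owning Niko Petrov's interest in Larkspur Energy Co, giving 47% + 16% = 63%.
By spousal attribution (R2), Priya Dlamini is treated as owning Niko Petrov's 6% interest in Ironwood Media Ltd.
Chain via Summit Partners LP → Halcyon Mining NL (R3): 19% × 15% × 17% = 0.4845% of Ironwood Media Ltd.
Chain via Fairlane Shipping BV → Clearview Capital LLC (R3): 93% × 76% × 31% = 21.9108% of Ironwood Media Ltd.
Chain via Larkspur Energy Co. → Crosswind Trust (R3): 63% × 29% × 37% = 6.7599% of Ironwood Media Ltd.
Direct interest in Ironwood Media Ltd: 6%.
Aggregating (R1): 0.4845% + 21.9108% + 6.7599% + 6% = 35.1552%.

35.1552%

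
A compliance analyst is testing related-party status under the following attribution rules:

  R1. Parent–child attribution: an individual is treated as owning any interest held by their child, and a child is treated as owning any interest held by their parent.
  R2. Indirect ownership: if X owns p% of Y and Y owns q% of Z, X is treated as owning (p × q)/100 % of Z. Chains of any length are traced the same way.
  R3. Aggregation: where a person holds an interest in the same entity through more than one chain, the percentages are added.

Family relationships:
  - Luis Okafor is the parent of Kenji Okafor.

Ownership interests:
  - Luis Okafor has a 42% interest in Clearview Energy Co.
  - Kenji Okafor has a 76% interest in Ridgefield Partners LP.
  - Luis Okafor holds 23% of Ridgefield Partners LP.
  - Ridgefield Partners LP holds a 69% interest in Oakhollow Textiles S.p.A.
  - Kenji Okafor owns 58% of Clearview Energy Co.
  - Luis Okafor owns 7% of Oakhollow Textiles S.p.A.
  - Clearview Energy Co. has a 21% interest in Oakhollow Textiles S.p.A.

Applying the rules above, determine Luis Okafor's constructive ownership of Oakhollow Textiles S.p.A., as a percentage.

96.31%

By parent–child attribution (R1), Luis Okafor is treated as also owning Kenji Okafor's interest in Ridgefield Partners LP, giving 23% + 76% = 99%.
By parent–child attribution (R1), Luis Okafor is treated as also owning Kenji Okafor's interest in Clearview Energy Co, giving 42% + 58% = 100%.
Chain via Ridgefield Partners LP (R2): 99% × 69% = 68.31% of Oakhollow Textiles S.p.A.
Chain via Clearview Energy Co. (R2): 100% × 21% = 21% of Oakhollow Textiles S.p.A.
Direct interest in Oakhollow Textiles S.p.A: 7%.
Aggregating (R3): 68.31% + 21% + 7% = 96.31%.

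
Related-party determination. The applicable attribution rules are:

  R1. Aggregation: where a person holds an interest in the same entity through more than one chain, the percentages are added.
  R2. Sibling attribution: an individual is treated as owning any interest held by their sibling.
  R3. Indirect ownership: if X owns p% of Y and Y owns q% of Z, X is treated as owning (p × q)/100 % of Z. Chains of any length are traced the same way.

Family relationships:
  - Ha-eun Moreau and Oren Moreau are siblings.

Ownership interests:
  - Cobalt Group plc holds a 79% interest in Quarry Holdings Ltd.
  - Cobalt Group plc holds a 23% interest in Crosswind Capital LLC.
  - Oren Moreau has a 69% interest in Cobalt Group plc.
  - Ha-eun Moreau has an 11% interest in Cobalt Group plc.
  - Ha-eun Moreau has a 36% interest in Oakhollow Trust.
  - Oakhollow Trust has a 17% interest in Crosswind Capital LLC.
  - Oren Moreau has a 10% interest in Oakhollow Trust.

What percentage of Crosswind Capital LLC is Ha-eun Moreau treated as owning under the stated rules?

26.22%

By sibling attribution (R2), Ha-eun Moreau is treated as also owning Oren Moreau's interest in Oakhollow Trust, giving 36% + 10% = 46%.
By sibling attribution (R2), Ha-eun Moreau is treated as also owning Oren Moreau's interest in Cobalt Group plc, giving 11% + 69% = 80%.
Chain via Oakhollow Trust (R3): 46% × 17% = 7.82% of Crosswind Capital LLC.
Chain via Cobalt Group plc (R3): 80% × 23% = 18.4% of Crosswind Capital LLC.
Aggregating (R1): 7.82% + 18.4% = 26.22%.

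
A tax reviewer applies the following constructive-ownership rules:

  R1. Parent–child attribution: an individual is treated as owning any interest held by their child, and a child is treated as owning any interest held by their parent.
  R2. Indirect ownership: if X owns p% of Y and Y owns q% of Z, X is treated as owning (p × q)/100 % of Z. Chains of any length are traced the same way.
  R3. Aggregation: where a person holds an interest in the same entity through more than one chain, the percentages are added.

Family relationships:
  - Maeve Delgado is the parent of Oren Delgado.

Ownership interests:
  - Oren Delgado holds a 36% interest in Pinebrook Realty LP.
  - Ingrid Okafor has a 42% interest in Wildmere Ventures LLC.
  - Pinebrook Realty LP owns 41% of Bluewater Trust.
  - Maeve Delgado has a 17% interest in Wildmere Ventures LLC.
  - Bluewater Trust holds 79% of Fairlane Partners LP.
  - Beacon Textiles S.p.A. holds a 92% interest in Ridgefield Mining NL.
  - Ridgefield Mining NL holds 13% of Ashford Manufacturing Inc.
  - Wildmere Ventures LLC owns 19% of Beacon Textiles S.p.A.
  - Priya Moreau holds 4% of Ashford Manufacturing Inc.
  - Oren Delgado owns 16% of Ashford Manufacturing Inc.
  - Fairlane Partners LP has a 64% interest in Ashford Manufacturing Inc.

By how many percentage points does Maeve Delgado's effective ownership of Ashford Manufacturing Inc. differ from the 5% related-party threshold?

By parent–child attribution (R1), Maeve Delgado is treated as owning Oren Delgado's 36% interest in Pinebrook Realty LP.
By parent–child attribution (R1), Maeve Delgado is treated as owning Oren Delgado's 16% interest in Ashford Manufacturing Inc.
Chain via Wildmere Ventures LLC → Beacon Textiles S.p.A. → Ridgefield Mining NL (R2): 17% × 19% × 92% × 13% = 0.386308% of Ashford Manufacturing Inc.
Chain via Pinebrook Realty LP → Bluewater Trust → Fairlane Partners LP (R2): 36% × 41% × 79% × 64% = 7.462656% of Ashford Manufacturing Inc.
Direct interest in Ashford Manufacturing Inc: 16%.
Aggregating (R3): 0.386308% + 7.462656% + 16% = 23.848964%.
23.848964% exceeds the 5% threshold by 18.848964 percentage points.

18.848964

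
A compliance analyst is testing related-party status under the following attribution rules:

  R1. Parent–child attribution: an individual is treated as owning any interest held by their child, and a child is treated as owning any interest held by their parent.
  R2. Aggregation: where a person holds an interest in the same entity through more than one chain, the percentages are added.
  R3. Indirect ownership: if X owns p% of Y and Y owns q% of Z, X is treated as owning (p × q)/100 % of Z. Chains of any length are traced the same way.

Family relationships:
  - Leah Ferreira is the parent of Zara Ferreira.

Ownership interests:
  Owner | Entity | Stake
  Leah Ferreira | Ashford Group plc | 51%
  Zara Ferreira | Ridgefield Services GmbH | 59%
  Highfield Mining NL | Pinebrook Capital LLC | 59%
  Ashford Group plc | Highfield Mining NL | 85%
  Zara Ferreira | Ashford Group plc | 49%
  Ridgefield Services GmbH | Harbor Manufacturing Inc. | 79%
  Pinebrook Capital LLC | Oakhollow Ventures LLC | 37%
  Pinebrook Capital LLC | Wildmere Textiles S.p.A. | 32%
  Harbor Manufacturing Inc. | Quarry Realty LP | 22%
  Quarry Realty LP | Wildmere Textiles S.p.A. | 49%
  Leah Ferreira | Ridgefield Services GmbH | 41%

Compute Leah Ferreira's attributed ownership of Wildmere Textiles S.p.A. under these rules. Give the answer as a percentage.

By parent–child attribution (R1), Leah Ferreira is treated as also owning Zara Ferreira's interest in Ridgefield Services GmbH, giving 41% + 59% = 100%.
By parent–child attribution (R1), Leah Ferreira is treated as also owning Zara Ferreira's interest in Ashford Group plc, giving 51% + 49% = 100%.
Chain via Ridgefield Services GmbH → Harbor Manufacturing Inc. → Quarry Realty LP (R3): 100% × 79% × 22% × 49% = 8.5162% of Wildmere Textiles S.p.A.
Chain via Ashford Group plc → Highfield Mining NL → Pinebrook Capital LLC (R3): 100% × 85% × 59% × 32% = 16.048% of Wildmere Textiles S.p.A.
Aggregating (R2): 8.5162% + 16.048% = 24.5642%.

24.5642%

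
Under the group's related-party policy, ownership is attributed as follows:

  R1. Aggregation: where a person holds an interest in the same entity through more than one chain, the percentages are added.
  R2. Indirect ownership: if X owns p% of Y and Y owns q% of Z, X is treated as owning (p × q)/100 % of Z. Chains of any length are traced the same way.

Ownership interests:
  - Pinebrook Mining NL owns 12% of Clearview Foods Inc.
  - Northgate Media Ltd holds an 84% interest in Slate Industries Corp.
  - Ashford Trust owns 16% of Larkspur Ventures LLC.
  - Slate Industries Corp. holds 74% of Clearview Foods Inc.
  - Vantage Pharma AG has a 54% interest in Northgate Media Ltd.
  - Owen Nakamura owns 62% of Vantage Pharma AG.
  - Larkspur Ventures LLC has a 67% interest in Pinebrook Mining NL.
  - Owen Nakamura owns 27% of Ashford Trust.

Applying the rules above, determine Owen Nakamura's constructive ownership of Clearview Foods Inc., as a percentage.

21.158496%

Chain via Vantage Pharma AG → Northgate Media Ltd → Slate Industries Corp. (R2): 62% × 54% × 84% × 74% = 20.811168% of Clearview Foods Inc.
Chain via Ashford Trust → Larkspur Ventures LLC → Pinebrook Mining NL (R2): 27% × 16% × 67% × 12% = 0.347328% of Clearview Foods Inc.
Aggregating (R1): 20.811168% + 0.347328% = 21.158496%.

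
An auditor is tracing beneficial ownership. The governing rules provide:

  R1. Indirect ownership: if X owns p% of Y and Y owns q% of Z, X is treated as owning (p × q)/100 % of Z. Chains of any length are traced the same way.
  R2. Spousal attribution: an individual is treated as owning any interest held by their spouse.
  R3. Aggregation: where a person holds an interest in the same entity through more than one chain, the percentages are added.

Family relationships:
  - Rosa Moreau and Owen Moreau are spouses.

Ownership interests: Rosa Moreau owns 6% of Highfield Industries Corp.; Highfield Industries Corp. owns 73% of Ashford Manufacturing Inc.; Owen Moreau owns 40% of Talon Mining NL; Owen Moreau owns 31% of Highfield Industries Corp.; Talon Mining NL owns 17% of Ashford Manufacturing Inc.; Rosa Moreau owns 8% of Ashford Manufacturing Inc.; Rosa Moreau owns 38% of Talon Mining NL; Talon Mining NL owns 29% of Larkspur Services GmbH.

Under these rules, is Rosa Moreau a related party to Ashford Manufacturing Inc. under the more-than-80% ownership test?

No

By spousal attribution (R2), Rosa Moreau is treated as also owning Owen Moreau's interest in Talon Mining NL, giving 38% + 40% = 78%.
By spousal attribution (R2), Rosa Moreau is treated as also owning Owen Moreau's interest in Highfield Industries Corp, giving 6% + 31% = 37%.
Chain via Talon Mining NL (R1): 78% × 17% = 13.26% of Ashford Manufacturing Inc.
Chain via Highfield Industries Corp. (R1): 37% × 73% = 27.01% of Ashford Manufacturing Inc.
Direct interest in Ashford Manufacturing Inc: 8%.
Aggregating (R3): 13.26% + 27.01% + 8% = 48.27%.
48.27% does not exceed the 80% threshold, so Rosa is not a related party to Ashford Manufacturing Inc.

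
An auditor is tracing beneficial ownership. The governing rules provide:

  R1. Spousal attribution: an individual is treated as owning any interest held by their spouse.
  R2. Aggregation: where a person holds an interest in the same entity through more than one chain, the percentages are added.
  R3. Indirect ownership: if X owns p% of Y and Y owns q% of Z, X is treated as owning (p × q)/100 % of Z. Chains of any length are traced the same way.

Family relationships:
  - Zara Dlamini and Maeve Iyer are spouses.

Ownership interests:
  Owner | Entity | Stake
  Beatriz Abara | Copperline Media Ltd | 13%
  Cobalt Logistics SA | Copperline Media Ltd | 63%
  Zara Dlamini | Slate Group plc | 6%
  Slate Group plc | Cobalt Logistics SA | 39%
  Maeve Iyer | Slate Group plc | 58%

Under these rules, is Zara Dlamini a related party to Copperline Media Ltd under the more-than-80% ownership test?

By spousal attribution (R1), Zara Dlamini is treated as also owning Maeve Iyer's interest in Slate Group plc, giving 6% + 58% = 64%.
Chain via Slate Group plc → Cobalt Logistics SA (R3): 64% × 39% × 63% = 15.7248% of Copperline Media Ltd.
15.7248% does not exceed the 80% threshold, so Zara is not a related party to Copperline Media Ltd.

No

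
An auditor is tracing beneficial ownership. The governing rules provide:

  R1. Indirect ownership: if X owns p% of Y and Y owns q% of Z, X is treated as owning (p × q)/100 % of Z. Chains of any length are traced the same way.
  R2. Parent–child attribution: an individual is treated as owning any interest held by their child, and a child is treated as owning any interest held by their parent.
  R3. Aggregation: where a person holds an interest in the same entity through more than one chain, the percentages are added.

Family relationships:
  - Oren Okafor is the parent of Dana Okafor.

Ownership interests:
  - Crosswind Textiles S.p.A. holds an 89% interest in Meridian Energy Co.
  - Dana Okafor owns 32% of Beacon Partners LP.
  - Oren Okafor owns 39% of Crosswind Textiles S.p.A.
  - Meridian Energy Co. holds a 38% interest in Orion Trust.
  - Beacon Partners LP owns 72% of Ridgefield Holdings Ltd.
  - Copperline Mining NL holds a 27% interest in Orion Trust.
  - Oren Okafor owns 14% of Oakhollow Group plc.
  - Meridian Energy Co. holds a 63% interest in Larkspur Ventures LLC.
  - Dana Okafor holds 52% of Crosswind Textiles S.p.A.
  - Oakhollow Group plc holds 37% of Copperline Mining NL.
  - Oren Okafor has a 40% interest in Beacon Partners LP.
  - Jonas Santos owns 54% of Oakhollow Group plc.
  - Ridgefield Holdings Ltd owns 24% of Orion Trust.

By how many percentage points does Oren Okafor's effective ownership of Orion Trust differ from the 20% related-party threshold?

By parent–child attribution (R2), Oren Okafor is treated as also owning Dana Okafor's interest in Crosswind Textiles S.p.A, giving 39% + 52% = 91%.
By parent–child attribution (R2), Oren Okafor is treated as also owning Dana Okafor's interest in Beacon Partners LP, giving 40% + 32% = 72%.
Chain via Crosswind Textiles S.p.A. → Meridian Energy Co. (R1): 91% × 89% × 38% = 30.7762% of Orion Trust.
Chain via Beacon Partners LP → Ridgefield Holdings Ltd (R1): 72% × 72% × 24% = 12.4416% of Orion Trust.
Chain via Oakhollow Group plc → Copperline Mining NL (R1): 14% × 37% × 27% = 1.3986% of Orion Trust.
Aggregating (R3): 30.7762% + 12.4416% + 1.3986% = 44.6164%.
44.6164% exceeds the 20% threshold by 24.6164 percentage points.

24.6164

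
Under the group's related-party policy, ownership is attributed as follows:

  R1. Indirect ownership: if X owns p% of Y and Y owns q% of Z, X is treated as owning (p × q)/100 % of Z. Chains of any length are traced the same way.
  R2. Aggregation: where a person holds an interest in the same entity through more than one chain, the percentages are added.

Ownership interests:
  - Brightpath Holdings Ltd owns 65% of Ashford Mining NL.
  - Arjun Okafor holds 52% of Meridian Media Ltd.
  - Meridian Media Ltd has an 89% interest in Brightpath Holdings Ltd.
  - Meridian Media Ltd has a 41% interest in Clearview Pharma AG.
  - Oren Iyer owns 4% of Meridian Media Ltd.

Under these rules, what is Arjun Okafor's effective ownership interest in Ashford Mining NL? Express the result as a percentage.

30.082%

Chain via Meridian Media Ltd → Brightpath Holdings Ltd (R1): 52% × 89% × 65% = 30.082% of Ashford Mining NL.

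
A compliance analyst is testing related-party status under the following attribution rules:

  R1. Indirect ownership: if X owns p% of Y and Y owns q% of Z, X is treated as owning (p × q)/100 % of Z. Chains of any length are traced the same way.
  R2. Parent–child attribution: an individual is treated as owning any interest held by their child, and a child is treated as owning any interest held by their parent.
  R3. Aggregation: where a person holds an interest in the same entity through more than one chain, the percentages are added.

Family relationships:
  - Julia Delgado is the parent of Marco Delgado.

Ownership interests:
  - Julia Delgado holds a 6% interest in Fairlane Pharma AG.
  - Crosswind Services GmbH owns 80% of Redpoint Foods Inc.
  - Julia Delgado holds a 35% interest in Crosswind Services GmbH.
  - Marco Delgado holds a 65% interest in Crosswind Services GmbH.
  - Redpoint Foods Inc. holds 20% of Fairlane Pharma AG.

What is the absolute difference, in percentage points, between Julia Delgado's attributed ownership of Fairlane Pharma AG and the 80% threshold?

By parent–child attribution (R2), Julia Delgado is treated as also owning Marco Delgado's interest in Crosswind Services GmbH, giving 35% + 65% = 100%.
Chain via Crosswind Services GmbH → Redpoint Foods Inc. (R1): 100% × 80% × 20% = 16% of Fairlane Pharma AG.
Direct interest in Fairlane Pharma AG: 6%.
Aggregating (R3): 16% + 6% = 22%.
22% falls short of the 80% threshold by 58 percentage points.

58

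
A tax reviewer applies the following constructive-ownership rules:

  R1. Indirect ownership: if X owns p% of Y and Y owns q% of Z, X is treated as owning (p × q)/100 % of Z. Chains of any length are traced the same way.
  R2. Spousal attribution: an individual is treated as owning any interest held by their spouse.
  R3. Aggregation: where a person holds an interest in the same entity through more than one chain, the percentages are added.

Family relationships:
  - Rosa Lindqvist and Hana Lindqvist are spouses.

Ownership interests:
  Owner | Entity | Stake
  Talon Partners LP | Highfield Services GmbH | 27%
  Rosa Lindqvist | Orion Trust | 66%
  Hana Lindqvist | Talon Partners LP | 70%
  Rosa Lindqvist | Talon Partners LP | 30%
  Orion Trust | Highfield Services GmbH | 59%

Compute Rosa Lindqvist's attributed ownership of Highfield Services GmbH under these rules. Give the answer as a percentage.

By spousal attribution (R2), Rosa Lindqvist is treated as also owning Hana Lindqvist's interest in Talon Partners LP, giving 30% + 70% = 100%.
Chain via Orion Trust (R1): 66% × 59% = 38.94% of Highfield Services GmbH.
Chain via Talon Partners LP (R1): 100% × 27% = 27% of Highfield Services GmbH.
Aggregating (R3): 38.94% + 27% = 65.94%.

65.94%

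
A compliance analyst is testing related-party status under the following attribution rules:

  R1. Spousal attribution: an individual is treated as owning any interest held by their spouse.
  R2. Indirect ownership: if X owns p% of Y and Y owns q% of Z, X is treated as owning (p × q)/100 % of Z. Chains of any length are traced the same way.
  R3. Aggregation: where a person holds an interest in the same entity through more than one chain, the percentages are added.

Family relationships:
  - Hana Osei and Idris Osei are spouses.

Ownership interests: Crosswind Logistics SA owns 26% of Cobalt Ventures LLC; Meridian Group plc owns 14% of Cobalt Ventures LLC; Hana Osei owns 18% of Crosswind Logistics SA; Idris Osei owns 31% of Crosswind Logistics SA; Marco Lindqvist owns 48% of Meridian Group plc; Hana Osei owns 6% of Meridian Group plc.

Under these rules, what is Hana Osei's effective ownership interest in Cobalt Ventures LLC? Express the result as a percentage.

13.58%

By spousal attribution (R1), Hana Osei is treated as also owning Idris Osei's interest in Crosswind Logistics SA, giving 18% + 31% = 49%.
Chain via Crosswind Logistics SA (R2): 49% × 26% = 12.74% of Cobalt Ventures LLC.
Chain via Meridian Group plc (R2): 6% × 14% = 0.84% of Cobalt Ventures LLC.
Aggregating (R3): 12.74% + 0.84% = 13.58%.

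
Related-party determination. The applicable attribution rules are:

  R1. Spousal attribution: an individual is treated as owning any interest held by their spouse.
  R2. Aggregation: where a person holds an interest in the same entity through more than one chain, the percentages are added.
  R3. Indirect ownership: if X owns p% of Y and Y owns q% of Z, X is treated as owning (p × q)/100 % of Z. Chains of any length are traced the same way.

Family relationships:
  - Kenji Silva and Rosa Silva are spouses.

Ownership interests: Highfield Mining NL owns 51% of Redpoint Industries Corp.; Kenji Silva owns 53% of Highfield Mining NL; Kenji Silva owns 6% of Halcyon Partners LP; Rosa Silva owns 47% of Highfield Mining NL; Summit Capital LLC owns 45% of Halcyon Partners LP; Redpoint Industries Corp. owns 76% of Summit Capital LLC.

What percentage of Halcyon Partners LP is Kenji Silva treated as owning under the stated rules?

23.442%

By spousal attribution (R1), Kenji Silva is treated as also owning Rosa Silva's interest in Highfield Mining NL, giving 53% + 47% = 100%.
Chain via Highfield Mining NL → Redpoint Industries Corp. → Summit Capital LLC (R3): 100% × 51% × 76% × 45% = 17.442% of Halcyon Partners LP.
Direct interest in Halcyon Partners LP: 6%.
Aggregating (R2): 17.442% + 6% = 23.442%.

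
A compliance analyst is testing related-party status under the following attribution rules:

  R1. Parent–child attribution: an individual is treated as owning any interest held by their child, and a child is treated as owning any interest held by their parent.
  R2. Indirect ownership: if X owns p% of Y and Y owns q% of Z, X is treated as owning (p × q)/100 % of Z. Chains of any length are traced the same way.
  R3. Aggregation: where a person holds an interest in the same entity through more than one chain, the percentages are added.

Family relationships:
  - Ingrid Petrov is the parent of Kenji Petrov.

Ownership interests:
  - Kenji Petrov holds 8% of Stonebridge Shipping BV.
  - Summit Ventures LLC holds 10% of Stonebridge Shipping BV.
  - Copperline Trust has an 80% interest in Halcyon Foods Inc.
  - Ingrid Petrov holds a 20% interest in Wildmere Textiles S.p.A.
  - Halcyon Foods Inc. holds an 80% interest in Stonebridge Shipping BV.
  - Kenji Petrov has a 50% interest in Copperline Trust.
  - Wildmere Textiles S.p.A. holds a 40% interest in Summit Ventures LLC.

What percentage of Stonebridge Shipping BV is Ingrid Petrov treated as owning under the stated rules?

By parent–child attribution (R1), Ingrid Petrov is treated as owning Kenji Petrov's 50% interest in Copperline Trust.
By parent–child attribution (R1), Ingrid Petrov is treated as owning Kenji Petrov's 8% interest in Stonebridge Shipping BV.
Chain via Wildmere Textiles S.p.A. → Summit Ventures LLC (R2): 20% × 40% × 10% = 0.8% of Stonebridge Shipping BV.
Chain via Copperline Trust → Halcyon Foods Inc. (R2): 50% × 80% × 80% = 32% of Stonebridge Shipping BV.
Direct interest in Stonebridge Shipping BV: 8%.
Aggregating (R3): 0.8% + 32% + 8% = 40.8%.

40.8%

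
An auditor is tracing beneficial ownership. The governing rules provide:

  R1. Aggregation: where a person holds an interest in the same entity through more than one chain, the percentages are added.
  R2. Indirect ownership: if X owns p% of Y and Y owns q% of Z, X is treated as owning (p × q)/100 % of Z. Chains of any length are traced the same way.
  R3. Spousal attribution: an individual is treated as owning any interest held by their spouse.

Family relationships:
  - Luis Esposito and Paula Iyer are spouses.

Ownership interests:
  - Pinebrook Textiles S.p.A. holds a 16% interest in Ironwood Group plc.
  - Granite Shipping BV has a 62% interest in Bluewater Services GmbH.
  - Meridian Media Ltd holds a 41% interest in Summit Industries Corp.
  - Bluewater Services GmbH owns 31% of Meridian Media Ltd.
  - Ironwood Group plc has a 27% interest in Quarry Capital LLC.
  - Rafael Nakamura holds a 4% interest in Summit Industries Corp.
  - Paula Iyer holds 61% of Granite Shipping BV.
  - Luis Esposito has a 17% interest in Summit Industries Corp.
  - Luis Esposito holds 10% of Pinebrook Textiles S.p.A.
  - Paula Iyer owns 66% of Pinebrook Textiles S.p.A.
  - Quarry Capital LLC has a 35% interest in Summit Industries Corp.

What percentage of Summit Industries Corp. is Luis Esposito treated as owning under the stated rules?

By spousal attribution (R3), Luis Esposito is treated as also owning Paula Iyer's interest in Pinebrook Textiles S.p.A, giving 10% + 66% = 76%.
By spousal attribution (R3), Luis Esposito is treated as owning Paula Iyer's 61% interest in Granite Shipping BV.
Chain via Pinebrook Textiles S.p.A. → Ironwood Group plc → Quarry Capital LLC (R2): 76% × 16% × 27% × 35% = 1.14912% of Summit Industries Corp.
Direct interest in Summit Industries Corp: 17%.
Chain via Granite Shipping BV → Bluewater Services GmbH → Meridian Media Ltd (R2): 61% × 62% × 31% × 41% = 4.806922% of Summit Industries Corp.
Aggregating (R1): 1.14912% + 17% + 4.806922% = 22.956042%.

22.956042%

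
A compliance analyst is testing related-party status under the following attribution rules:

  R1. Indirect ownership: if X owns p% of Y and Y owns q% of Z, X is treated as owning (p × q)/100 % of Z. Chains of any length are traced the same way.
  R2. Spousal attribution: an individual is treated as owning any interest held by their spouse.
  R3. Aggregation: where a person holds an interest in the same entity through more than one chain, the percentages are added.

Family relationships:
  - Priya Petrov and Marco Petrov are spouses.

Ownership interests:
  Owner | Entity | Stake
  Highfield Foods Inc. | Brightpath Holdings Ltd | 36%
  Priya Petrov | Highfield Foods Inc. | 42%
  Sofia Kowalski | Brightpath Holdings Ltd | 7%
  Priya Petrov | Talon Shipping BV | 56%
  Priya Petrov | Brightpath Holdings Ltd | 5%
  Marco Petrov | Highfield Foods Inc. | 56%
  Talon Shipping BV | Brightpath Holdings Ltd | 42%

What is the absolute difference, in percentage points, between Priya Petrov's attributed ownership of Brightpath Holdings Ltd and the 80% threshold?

By spousal attribution (R2), Priya Petrov is treated as also owning Marco Petrov's interest in Highfield Foods Inc, giving 42% + 56% = 98%.
Chain via Talon Shipping BV (R1): 56% × 42% = 23.52% of Brightpath Holdings Ltd.
Chain via Highfield Foods Inc. (R1): 98% × 36% = 35.28% of Brightpath Holdings Ltd.
Direct interest in Brightpath Holdings Ltd: 5%.
Aggregating (R3): 23.52% + 35.28% + 5% = 63.8%.
63.8% falls short of the 80% threshold by 16.2 percentage points.

16.2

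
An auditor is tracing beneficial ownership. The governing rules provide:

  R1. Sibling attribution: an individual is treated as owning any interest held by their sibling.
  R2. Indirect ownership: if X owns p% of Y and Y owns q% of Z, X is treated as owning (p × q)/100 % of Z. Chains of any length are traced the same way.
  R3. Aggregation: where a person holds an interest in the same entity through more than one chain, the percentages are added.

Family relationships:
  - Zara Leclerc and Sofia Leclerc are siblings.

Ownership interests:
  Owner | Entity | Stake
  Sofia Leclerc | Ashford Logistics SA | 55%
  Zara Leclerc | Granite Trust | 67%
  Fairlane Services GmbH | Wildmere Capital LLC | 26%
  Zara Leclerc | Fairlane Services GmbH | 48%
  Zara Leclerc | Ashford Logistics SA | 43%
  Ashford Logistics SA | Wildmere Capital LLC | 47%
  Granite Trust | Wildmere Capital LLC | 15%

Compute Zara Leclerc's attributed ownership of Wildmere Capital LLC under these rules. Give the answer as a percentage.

By sibling attribution (R1), Zara Leclerc is treated as also owning Sofia Leclerc's interest in Ashford Logistics SA, giving 43% + 55% = 98%.
Chain via Ashford Logistics SA (R2): 98% × 47% = 46.06% of Wildmere Capital LLC.
Chain via Granite Trust (R2): 67% × 15% = 10.05% of Wildmere Capital LLC.
Chain via Fairlane Services GmbH (R2): 48% × 26% = 12.48% of Wildmere Capital LLC.
Aggregating (R3): 46.06% + 10.05% + 12.48% = 68.59%.

68.59%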